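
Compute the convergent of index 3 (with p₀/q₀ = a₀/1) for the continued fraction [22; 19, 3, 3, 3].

4256/193

Using pₖ = aₖpₖ₋₁ + pₖ₋₂, qₖ = aₖqₖ₋₁ + qₖ₋₂ (with p₋₁=1, p₋₂=0, q₋₁=0, q₋₂=1):
  k=0: a=22, p=22, q=1
  k=1: a=19, p=419, q=19
  k=2: a=3, p=1279, q=58
  k=3: a=3, p=4256, q=193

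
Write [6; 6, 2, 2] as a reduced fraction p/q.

197/32

Using pₖ = aₖpₖ₋₁ + pₖ₋₂ and qₖ = aₖqₖ₋₁ + qₖ₋₂:
  k=0: a=6, p=6, q=1
  k=1: a=6, p=37, q=6
  k=2: a=2, p=80, q=13
  k=3: a=2, p=197, q=32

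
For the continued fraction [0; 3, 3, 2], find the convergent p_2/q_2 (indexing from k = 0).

3/10

Using pₖ = aₖpₖ₋₁ + pₖ₋₂, qₖ = aₖqₖ₋₁ + qₖ₋₂ (with p₋₁=1, p₋₂=0, q₋₁=0, q₋₂=1):
  k=0: a=0, p=0, q=1
  k=1: a=3, p=1, q=3
  k=2: a=3, p=3, q=10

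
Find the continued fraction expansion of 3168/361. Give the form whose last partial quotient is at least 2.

[8; 1, 3, 2, 5, 3, 2]

3168 = 8×361 + 280
361 = 1×280 + 81
280 = 3×81 + 37
81 = 2×37 + 7
37 = 5×7 + 2
7 = 3×2 + 1
2 = 2×1 + 0  (stop)
So 3168/361 = [8; 1, 3, 2, 5, 3, 2].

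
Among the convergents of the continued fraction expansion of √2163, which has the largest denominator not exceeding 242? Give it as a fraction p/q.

√2163 = [46; 1, 1, 30, 1, 1, 92, …] (period length 6).
Convergents:
  p_0/q_0 = 46/1
  p_1/q_1 = 47/1
  p_2/q_2 = 93/2
  p_3/q_3 = 2837/61
  p_4/q_4 = 2930/63
  p_5/q_5 = 5767/124
  p_6/q_6 = 533494/11471
q_5 = 124 ≤ 242 < 11471 = q_6, so the answer is 5767/124.

5767/124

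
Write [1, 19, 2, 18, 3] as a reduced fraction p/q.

Using pₖ = aₖpₖ₋₁ + pₖ₋₂ and qₖ = aₖqₖ₋₁ + qₖ₋₂:
  k=0: a=1, p=1, q=1
  k=1: a=19, p=20, q=19
  k=2: a=2, p=41, q=39
  k=3: a=18, p=758, q=721
  k=4: a=3, p=2315, q=2202

2315/2202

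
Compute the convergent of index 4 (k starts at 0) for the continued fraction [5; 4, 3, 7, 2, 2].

1062/203

Using pₖ = aₖpₖ₋₁ + pₖ₋₂, qₖ = aₖqₖ₋₁ + qₖ₋₂ (with p₋₁=1, p₋₂=0, q₋₁=0, q₋₂=1):
  k=0: a=5, p=5, q=1
  k=1: a=4, p=21, q=4
  k=2: a=3, p=68, q=13
  k=3: a=7, p=497, q=95
  k=4: a=2, p=1062, q=203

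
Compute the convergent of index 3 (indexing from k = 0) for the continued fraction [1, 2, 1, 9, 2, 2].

39/29

Using pₖ = aₖpₖ₋₁ + pₖ₋₂, qₖ = aₖqₖ₋₁ + qₖ₋₂ (with p₋₁=1, p₋₂=0, q₋₁=0, q₋₂=1):
  k=0: a=1, p=1, q=1
  k=1: a=2, p=3, q=2
  k=2: a=1, p=4, q=3
  k=3: a=9, p=39, q=29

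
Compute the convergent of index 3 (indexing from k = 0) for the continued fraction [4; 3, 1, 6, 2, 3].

115/27

Using pₖ = aₖpₖ₋₁ + pₖ₋₂, qₖ = aₖqₖ₋₁ + qₖ₋₂ (with p₋₁=1, p₋₂=0, q₋₁=0, q₋₂=1):
  k=0: a=4, p=4, q=1
  k=1: a=3, p=13, q=3
  k=2: a=1, p=17, q=4
  k=3: a=6, p=115, q=27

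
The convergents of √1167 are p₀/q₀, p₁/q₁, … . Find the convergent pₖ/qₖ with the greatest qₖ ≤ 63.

√1167 = [34; 6, 5, 11, 5, 6, 68, …] (period length 6).
Convergents:
  p_0/q_0 = 34/1
  p_1/q_1 = 205/6
  p_2/q_2 = 1059/31
  p_3/q_3 = 11854/347
q_2 = 31 ≤ 63 < 347 = q_3, so the answer is 1059/31.

1059/31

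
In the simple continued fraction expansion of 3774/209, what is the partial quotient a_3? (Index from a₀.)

3774 = 18·209 + 12   →  a_0 = 18
209 = 17·12 + 5   →  a_1 = 17
12 = 2·5 + 2   →  a_2 = 2
5 = 2·2 + 1   →  a_3 = 2

2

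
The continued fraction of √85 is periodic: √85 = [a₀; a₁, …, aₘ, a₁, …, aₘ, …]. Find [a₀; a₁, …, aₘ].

a₀ = ⌊√85⌋ = 9.

[9; 4, 1, 1, 4, 18]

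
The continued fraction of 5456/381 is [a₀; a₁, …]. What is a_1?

5456 = 14·381 + 122   →  a_0 = 14
381 = 3·122 + 15   →  a_1 = 3

3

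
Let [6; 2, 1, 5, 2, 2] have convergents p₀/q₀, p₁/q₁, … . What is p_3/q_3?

108/17

Using pₖ = aₖpₖ₋₁ + pₖ₋₂, qₖ = aₖqₖ₋₁ + qₖ₋₂ (with p₋₁=1, p₋₂=0, q₋₁=0, q₋₂=1):
  k=0: a=6, p=6, q=1
  k=1: a=2, p=13, q=2
  k=2: a=1, p=19, q=3
  k=3: a=5, p=108, q=17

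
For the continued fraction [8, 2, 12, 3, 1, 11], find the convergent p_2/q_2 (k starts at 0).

212/25

Using pₖ = aₖpₖ₋₁ + pₖ₋₂, qₖ = aₖqₖ₋₁ + qₖ₋₂ (with p₋₁=1, p₋₂=0, q₋₁=0, q₋₂=1):
  k=0: a=8, p=8, q=1
  k=1: a=2, p=17, q=2
  k=2: a=12, p=212, q=25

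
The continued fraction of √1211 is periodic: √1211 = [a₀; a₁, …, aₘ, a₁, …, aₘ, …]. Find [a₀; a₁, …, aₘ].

a₀ = ⌊√1211⌋ = 34.
With m₀=0, d₀=1 and mₖ₊₁ = dₖaₖ − mₖ, dₖ₊₁ = (n − mₖ₊₁²)/dₖ, aₖ₊₁ = ⌊(a₀+mₖ₊₁)/dₖ₊₁⌋:
  k=1: m=34, d=55, a=1
  k=2: m=21, d=14, a=3
  k=3: m=21, d=55, a=1
  k=4: m=34, d=1, a=68
d=1 and a=2a₀=68 at k=4, so the next step gives (m, d) = (34, 55) again — its k=1 value — and the period has length 4.

[34; 1, 3, 1, 68]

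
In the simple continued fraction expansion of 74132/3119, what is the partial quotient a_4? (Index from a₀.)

4

74132 = 23·3119 + 2395   →  a_0 = 23
3119 = 1·2395 + 724   →  a_1 = 1
2395 = 3·724 + 223   →  a_2 = 3
724 = 3·223 + 55   →  a_3 = 3
223 = 4·55 + 3   →  a_4 = 4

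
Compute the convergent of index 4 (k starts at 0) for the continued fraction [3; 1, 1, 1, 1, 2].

18/5

Using pₖ = aₖpₖ₋₁ + pₖ₋₂, qₖ = aₖqₖ₋₁ + qₖ₋₂ (with p₋₁=1, p₋₂=0, q₋₁=0, q₋₂=1):
  k=0: a=3, p=3, q=1
  k=1: a=1, p=4, q=1
  k=2: a=1, p=7, q=2
  k=3: a=1, p=11, q=3
  k=4: a=1, p=18, q=5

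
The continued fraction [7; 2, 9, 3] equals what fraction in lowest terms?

Using pₖ = aₖpₖ₋₁ + pₖ₋₂ and qₖ = aₖqₖ₋₁ + qₖ₋₂:
  k=0: a=7, p=7, q=1
  k=1: a=2, p=15, q=2
  k=2: a=9, p=142, q=19
  k=3: a=3, p=441, q=59

441/59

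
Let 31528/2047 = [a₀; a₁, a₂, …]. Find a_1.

2

31528 = 15·2047 + 823   →  a_0 = 15
2047 = 2·823 + 401   →  a_1 = 2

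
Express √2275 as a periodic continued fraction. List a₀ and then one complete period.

[47; 1, 2, 3, 2, 1, 94]

a₀ = ⌊√2275⌋ = 47.
With m₀=0, d₀=1 and mₖ₊₁ = dₖaₖ − mₖ, dₖ₊₁ = (n − mₖ₊₁²)/dₖ, aₖ₊₁ = ⌊(a₀+mₖ₊₁)/dₖ₊₁⌋:
  k=1: m=47, d=66, a=1
  k=2: m=19, d=29, a=2
  k=3: m=39, d=26, a=3
  k=4: m=39, d=29, a=2
  k=5: m=19, d=66, a=1
  k=6: m=47, d=1, a=94
d=1 and a=2a₀=94 at k=6, so the next step gives (m, d) = (47, 66) again — its k=1 value — and the period has length 6.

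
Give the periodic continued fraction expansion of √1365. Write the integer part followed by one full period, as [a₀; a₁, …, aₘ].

[36; 1, 17, 2, 17, 1, 72]

a₀ = ⌊√1365⌋ = 36.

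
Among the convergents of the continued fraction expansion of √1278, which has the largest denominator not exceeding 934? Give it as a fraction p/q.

30637/857

√1278 = [35; 1, 2, 1, 70, …] (period length 4).
Convergents:
  p_0/q_0 = 35/1
  p_1/q_1 = 36/1
  p_2/q_2 = 107/3
  p_3/q_3 = 143/4
  p_4/q_4 = 10117/283
  p_5/q_5 = 10260/287
  p_6/q_6 = 30637/857
  p_7/q_7 = 40897/1144
q_6 = 857 ≤ 934 < 1144 = q_7, so the answer is 30637/857.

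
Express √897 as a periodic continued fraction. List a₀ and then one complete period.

a₀ = ⌊√897⌋ = 29.
With m₀=0, d₀=1 and mₖ₊₁ = dₖaₖ − mₖ, dₖ₊₁ = (n − mₖ₊₁²)/dₖ, aₖ₊₁ = ⌊(a₀+mₖ₊₁)/dₖ₊₁⌋:
  k=1: m=29, d=56, a=1
  k=2: m=27, d=3, a=18
  k=3: m=27, d=56, a=1
  k=4: m=29, d=1, a=58
d=1 and a=2a₀=58 at k=4, so the next step gives (m, d) = (29, 56) again — its k=1 value — and the period has length 4.

[29; 1, 18, 1, 58]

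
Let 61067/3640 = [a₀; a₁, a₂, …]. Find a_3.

2

61067 = 16·3640 + 2827   →  a_0 = 16
3640 = 1·2827 + 813   →  a_1 = 1
2827 = 3·813 + 388   →  a_2 = 3
813 = 2·388 + 37   →  a_3 = 2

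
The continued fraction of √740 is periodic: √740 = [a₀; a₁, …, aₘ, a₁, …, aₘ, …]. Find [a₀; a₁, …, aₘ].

[27; 4, 1, 12, 1, 4, 54]

a₀ = ⌊√740⌋ = 27.
With m₀=0, d₀=1 and mₖ₊₁ = dₖaₖ − mₖ, dₖ₊₁ = (n − mₖ₊₁²)/dₖ, aₖ₊₁ = ⌊(a₀+mₖ₊₁)/dₖ₊₁⌋:
  k=1: m=27, d=11, a=4
  k=2: m=17, d=41, a=1
  k=3: m=24, d=4, a=12
  k=4: m=24, d=41, a=1
  k=5: m=17, d=11, a=4
  k=6: m=27, d=1, a=54
d=1 and a=2a₀=54 at k=6, so the next step gives (m, d) = (27, 11) again — its k=1 value — and the period has length 6.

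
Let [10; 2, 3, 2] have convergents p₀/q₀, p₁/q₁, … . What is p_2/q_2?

Using pₖ = aₖpₖ₋₁ + pₖ₋₂, qₖ = aₖqₖ₋₁ + qₖ₋₂ (with p₋₁=1, p₋₂=0, q₋₁=0, q₋₂=1):
  k=0: a=10, p=10, q=1
  k=1: a=2, p=21, q=2
  k=2: a=3, p=73, q=7

73/7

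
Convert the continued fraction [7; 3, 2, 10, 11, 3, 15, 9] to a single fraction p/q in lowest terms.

2533903/347698

Fold from the inside: start with 9/1.
  15 + 1/9 = 136/9
  3 + 9/136 = 417/136
  11 + 136/417 = 4723/417
  10 + 417/4723 = 47647/4723
  2 + 4723/47647 = 100017/47647
  3 + 47647/100017 = 347698/100017
  7 + 100017/347698 = 2533903/347698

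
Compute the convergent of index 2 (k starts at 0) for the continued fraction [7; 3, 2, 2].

Using pₖ = aₖpₖ₋₁ + pₖ₋₂, qₖ = aₖqₖ₋₁ + qₖ₋₂ (with p₋₁=1, p₋₂=0, q₋₁=0, q₋₂=1):
  k=0: a=7, p=7, q=1
  k=1: a=3, p=22, q=3
  k=2: a=2, p=51, q=7

51/7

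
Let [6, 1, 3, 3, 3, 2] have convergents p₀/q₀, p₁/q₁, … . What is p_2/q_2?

Using pₖ = aₖpₖ₋₁ + pₖ₋₂, qₖ = aₖqₖ₋₁ + qₖ₋₂ (with p₋₁=1, p₋₂=0, q₋₁=0, q₋₂=1):
  k=0: a=6, p=6, q=1
  k=1: a=1, p=7, q=1
  k=2: a=3, p=27, q=4

27/4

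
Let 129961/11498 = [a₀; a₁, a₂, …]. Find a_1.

129961 = 11·11498 + 3483   →  a_0 = 11
11498 = 3·3483 + 1049   →  a_1 = 3

3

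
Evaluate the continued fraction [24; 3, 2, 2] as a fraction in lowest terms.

Fold from the inside: start with 2/1.
  2 + 1/2 = 5/2
  3 + 2/5 = 17/5
  24 + 5/17 = 413/17

413/17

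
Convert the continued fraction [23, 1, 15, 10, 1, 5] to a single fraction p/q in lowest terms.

Using pₖ = aₖpₖ₋₁ + pₖ₋₂ and qₖ = aₖqₖ₋₁ + qₖ₋₂:
  k=0: a=23, p=23, q=1
  k=1: a=1, p=24, q=1
  k=2: a=15, p=383, q=16
  k=3: a=10, p=3854, q=161
  k=4: a=1, p=4237, q=177
  k=5: a=5, p=25039, q=1046

25039/1046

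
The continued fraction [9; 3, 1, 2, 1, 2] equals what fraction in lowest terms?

380/41

Fold from the inside: start with 2/1.
  1 + 1/2 = 3/2
  2 + 2/3 = 8/3
  1 + 3/8 = 11/8
  3 + 8/11 = 41/11
  9 + 11/41 = 380/41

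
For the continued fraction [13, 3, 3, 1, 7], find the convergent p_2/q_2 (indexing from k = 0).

133/10

Using pₖ = aₖpₖ₋₁ + pₖ₋₂, qₖ = aₖqₖ₋₁ + qₖ₋₂ (with p₋₁=1, p₋₂=0, q₋₁=0, q₋₂=1):
  k=0: a=13, p=13, q=1
  k=1: a=3, p=40, q=3
  k=2: a=3, p=133, q=10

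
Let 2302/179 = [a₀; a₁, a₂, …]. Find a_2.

6

2302 = 12·179 + 154   →  a_0 = 12
179 = 1·154 + 25   →  a_1 = 1
154 = 6·25 + 4   →  a_2 = 6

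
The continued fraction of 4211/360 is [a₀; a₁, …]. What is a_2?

2

4211 = 11·360 + 251   →  a_0 = 11
360 = 1·251 + 109   →  a_1 = 1
251 = 2·109 + 33   →  a_2 = 2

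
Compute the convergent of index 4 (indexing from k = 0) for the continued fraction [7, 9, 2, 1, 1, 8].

334/47

Using pₖ = aₖpₖ₋₁ + pₖ₋₂, qₖ = aₖqₖ₋₁ + qₖ₋₂ (with p₋₁=1, p₋₂=0, q₋₁=0, q₋₂=1):
  k=0: a=7, p=7, q=1
  k=1: a=9, p=64, q=9
  k=2: a=2, p=135, q=19
  k=3: a=1, p=199, q=28
  k=4: a=1, p=334, q=47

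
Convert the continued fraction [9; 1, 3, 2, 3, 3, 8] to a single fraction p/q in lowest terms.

8279/847

Fold from the inside: start with 8/1.
  3 + 1/8 = 25/8
  3 + 8/25 = 83/25
  2 + 25/83 = 191/83
  3 + 83/191 = 656/191
  1 + 191/656 = 847/656
  9 + 656/847 = 8279/847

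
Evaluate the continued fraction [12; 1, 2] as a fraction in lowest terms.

38/3

Using pₖ = aₖpₖ₋₁ + pₖ₋₂ and qₖ = aₖqₖ₋₁ + qₖ₋₂:
  k=0: a=12, p=12, q=1
  k=1: a=1, p=13, q=1
  k=2: a=2, p=38, q=3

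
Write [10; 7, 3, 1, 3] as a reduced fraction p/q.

1105/109

Using pₖ = aₖpₖ₋₁ + pₖ₋₂ and qₖ = aₖqₖ₋₁ + qₖ₋₂:
  k=0: a=10, p=10, q=1
  k=1: a=7, p=71, q=7
  k=2: a=3, p=223, q=22
  k=3: a=1, p=294, q=29
  k=4: a=3, p=1105, q=109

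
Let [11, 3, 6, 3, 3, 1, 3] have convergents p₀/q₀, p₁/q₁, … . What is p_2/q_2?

215/19

Using pₖ = aₖpₖ₋₁ + pₖ₋₂, qₖ = aₖqₖ₋₁ + qₖ₋₂ (with p₋₁=1, p₋₂=0, q₋₁=0, q₋₂=1):
  k=0: a=11, p=11, q=1
  k=1: a=3, p=34, q=3
  k=2: a=6, p=215, q=19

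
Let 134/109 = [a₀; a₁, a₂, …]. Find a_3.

134 = 1·109 + 25   →  a_0 = 1
109 = 4·25 + 9   →  a_1 = 4
25 = 2·9 + 7   →  a_2 = 2
9 = 1·7 + 2   →  a_3 = 1

1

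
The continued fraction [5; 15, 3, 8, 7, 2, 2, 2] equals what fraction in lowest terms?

Using pₖ = aₖpₖ₋₁ + pₖ₋₂ and qₖ = aₖqₖ₋₁ + qₖ₋₂:
  k=0: a=5, p=5, q=1
  k=1: a=15, p=76, q=15
  k=2: a=3, p=233, q=46
  k=3: a=8, p=1940, q=383
  k=4: a=7, p=13813, q=2727
  k=5: a=2, p=29566, q=5837
  k=6: a=2, p=72945, q=14401
  k=7: a=2, p=175456, q=34639

175456/34639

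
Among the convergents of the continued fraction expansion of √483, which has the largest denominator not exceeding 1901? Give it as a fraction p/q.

41559/1891

√483 = [21; 1, 42, …] (period length 2).
Convergents:
  p_0/q_0 = 21/1
  p_1/q_1 = 22/1
  p_2/q_2 = 945/43
  p_3/q_3 = 967/44
  p_4/q_4 = 41559/1891
  p_5/q_5 = 42526/1935
q_4 = 1891 ≤ 1901 < 1935 = q_5, so the answer is 41559/1891.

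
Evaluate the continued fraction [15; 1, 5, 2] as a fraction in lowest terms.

Fold from the inside: start with 2/1.
  5 + 1/2 = 11/2
  1 + 2/11 = 13/11
  15 + 11/13 = 206/13

206/13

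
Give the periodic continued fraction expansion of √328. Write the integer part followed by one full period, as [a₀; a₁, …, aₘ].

[18; 9, 36]

a₀ = ⌊√328⌋ = 18.
With m₀=0, d₀=1 and mₖ₊₁ = dₖaₖ − mₖ, dₖ₊₁ = (n − mₖ₊₁²)/dₖ, aₖ₊₁ = ⌊(a₀+mₖ₊₁)/dₖ₊₁⌋:
  k=1: m=18, d=4, a=9
  k=2: m=18, d=1, a=36
d=1 and a=2a₀=36 at k=2, so the next step gives (m, d) = (18, 4) again — its k=1 value — and the period has length 2.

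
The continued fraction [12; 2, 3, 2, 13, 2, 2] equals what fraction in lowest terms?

13768/1107

Using pₖ = aₖpₖ₋₁ + pₖ₋₂ and qₖ = aₖqₖ₋₁ + qₖ₋₂:
  k=0: a=12, p=12, q=1
  k=1: a=2, p=25, q=2
  k=2: a=3, p=87, q=7
  k=3: a=2, p=199, q=16
  k=4: a=13, p=2674, q=215
  k=5: a=2, p=5547, q=446
  k=6: a=2, p=13768, q=1107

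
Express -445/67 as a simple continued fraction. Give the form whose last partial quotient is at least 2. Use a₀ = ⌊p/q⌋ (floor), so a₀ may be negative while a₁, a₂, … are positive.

[-7; 2, 1, 3, 1, 4]

-445 = -7*67 + 24
67 = 2*24 + 19
24 = 1*19 + 5
19 = 3*5 + 4
5 = 1*4 + 1
4 = 4*1 + 0  (stop)
So -445/67 = [-7; 2, 1, 3, 1, 4].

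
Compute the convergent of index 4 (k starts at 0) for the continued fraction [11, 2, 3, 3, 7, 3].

Using pₖ = aₖpₖ₋₁ + pₖ₋₂, qₖ = aₖqₖ₋₁ + qₖ₋₂ (with p₋₁=1, p₋₂=0, q₋₁=0, q₋₂=1):
  k=0: a=11, p=11, q=1
  k=1: a=2, p=23, q=2
  k=2: a=3, p=80, q=7
  k=3: a=3, p=263, q=23
  k=4: a=7, p=1921, q=168

1921/168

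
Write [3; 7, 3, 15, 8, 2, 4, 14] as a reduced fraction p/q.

1151449/367113

Using pₖ = aₖpₖ₋₁ + pₖ₋₂ and qₖ = aₖqₖ₋₁ + qₖ₋₂:
  k=0: a=3, p=3, q=1
  k=1: a=7, p=22, q=7
  k=2: a=3, p=69, q=22
  k=3: a=15, p=1057, q=337
  k=4: a=8, p=8525, q=2718
  k=5: a=2, p=18107, q=5773
  k=6: a=4, p=80953, q=25810
  k=7: a=14, p=1151449, q=367113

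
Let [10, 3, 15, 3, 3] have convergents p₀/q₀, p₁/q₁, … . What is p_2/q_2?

Using pₖ = aₖpₖ₋₁ + pₖ₋₂, qₖ = aₖqₖ₋₁ + qₖ₋₂ (with p₋₁=1, p₋₂=0, q₋₁=0, q₋₂=1):
  k=0: a=10, p=10, q=1
  k=1: a=3, p=31, q=3
  k=2: a=15, p=475, q=46

475/46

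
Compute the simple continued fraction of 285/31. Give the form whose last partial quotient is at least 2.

285 = 9·31 + 6
31 = 5·6 + 1
6 = 6·1 + 0  (stop)
So 285/31 = [9; 5, 6].

[9; 5, 6]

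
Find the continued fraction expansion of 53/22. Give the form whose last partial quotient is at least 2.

[2; 2, 2, 4]

53 = 2·22 + 9
22 = 2·9 + 4
9 = 2·4 + 1
4 = 4·1 + 0  (stop)
So 53/22 = [2; 2, 2, 4].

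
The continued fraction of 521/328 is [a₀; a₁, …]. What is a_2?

521 = 1·328 + 193   →  a_0 = 1
328 = 1·193 + 135   →  a_1 = 1
193 = 1·135 + 58   →  a_2 = 1

1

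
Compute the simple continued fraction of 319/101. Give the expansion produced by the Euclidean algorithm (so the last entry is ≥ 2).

319 = 3*101 + 16
101 = 6*16 + 5
16 = 3*5 + 1
5 = 5*1 + 0  (stop)
So 319/101 = [3; 6, 3, 5].

[3; 6, 3, 5]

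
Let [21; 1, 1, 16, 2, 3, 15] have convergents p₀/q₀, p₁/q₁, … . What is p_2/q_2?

Using pₖ = aₖpₖ₋₁ + pₖ₋₂, qₖ = aₖqₖ₋₁ + qₖ₋₂ (with p₋₁=1, p₋₂=0, q₋₁=0, q₋₂=1):
  k=0: a=21, p=21, q=1
  k=1: a=1, p=22, q=1
  k=2: a=1, p=43, q=2

43/2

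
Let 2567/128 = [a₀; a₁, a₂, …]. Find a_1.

2567 = 20·128 + 7   →  a_0 = 20
128 = 18·7 + 2   →  a_1 = 18

18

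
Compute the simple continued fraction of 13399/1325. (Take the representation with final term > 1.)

13399 = 10·1325 + 149
1325 = 8·149 + 133
149 = 1·133 + 16
133 = 8·16 + 5
16 = 3·5 + 1
5 = 5·1 + 0  (stop)
So 13399/1325 = [10; 8, 1, 8, 3, 5].

[10; 8, 1, 8, 3, 5]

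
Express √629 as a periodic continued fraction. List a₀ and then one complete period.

[25; 12, 1, 1, 12, 50]

a₀ = ⌊√629⌋ = 25.
With m₀=0, d₀=1 and mₖ₊₁ = dₖaₖ − mₖ, dₖ₊₁ = (n − mₖ₊₁²)/dₖ, aₖ₊₁ = ⌊(a₀+mₖ₊₁)/dₖ₊₁⌋:
  k=1: m=25, d=4, a=12
  k=2: m=23, d=25, a=1
  k=3: m=2, d=25, a=1
  k=4: m=23, d=4, a=12
  k=5: m=25, d=1, a=50
d=1 and a=2a₀=50 at k=5, so the next step gives (m, d) = (25, 4) again — its k=1 value — and the period has length 5.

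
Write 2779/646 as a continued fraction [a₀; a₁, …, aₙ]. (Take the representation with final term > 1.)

2779 = 4×646 + 195
646 = 3×195 + 61
195 = 3×61 + 12
61 = 5×12 + 1
12 = 12×1 + 0  (stop)
So 2779/646 = [4; 3, 3, 5, 12].

[4; 3, 3, 5, 12]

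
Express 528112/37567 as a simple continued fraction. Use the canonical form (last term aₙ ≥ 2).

528112 = 14×37567 + 2174
37567 = 17×2174 + 609
2174 = 3×609 + 347
609 = 1×347 + 262
347 = 1×262 + 85
262 = 3×85 + 7
85 = 12×7 + 1
7 = 7×1 + 0  (stop)
So 528112/37567 = [14; 17, 3, 1, 1, 3, 12, 7].

[14; 17, 3, 1, 1, 3, 12, 7]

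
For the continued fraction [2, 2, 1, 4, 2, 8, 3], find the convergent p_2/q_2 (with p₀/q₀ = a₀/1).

7/3

Using pₖ = aₖpₖ₋₁ + pₖ₋₂, qₖ = aₖqₖ₋₁ + qₖ₋₂ (with p₋₁=1, p₋₂=0, q₋₁=0, q₋₂=1):
  k=0: a=2, p=2, q=1
  k=1: a=2, p=5, q=2
  k=2: a=1, p=7, q=3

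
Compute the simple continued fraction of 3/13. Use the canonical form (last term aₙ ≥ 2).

[0; 4, 3]

3 = 0·13 + 3
13 = 4·3 + 1
3 = 3·1 + 0  (stop)
So 3/13 = [0; 4, 3].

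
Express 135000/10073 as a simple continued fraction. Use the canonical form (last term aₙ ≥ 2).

[13; 2, 2, 18, 12, 9]

135000 = 13×10073 + 4051
10073 = 2×4051 + 1971
4051 = 2×1971 + 109
1971 = 18×109 + 9
109 = 12×9 + 1
9 = 9×1 + 0  (stop)
So 135000/10073 = [13; 2, 2, 18, 12, 9].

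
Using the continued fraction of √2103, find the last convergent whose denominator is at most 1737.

34348/749

√2103 = [45; 1, 6, 15, 6, 1, 90, …] (period length 6).
Convergents:
  p_0/q_0 = 45/1
  p_1/q_1 = 46/1
  p_2/q_2 = 321/7
  p_3/q_3 = 4861/106
  p_4/q_4 = 29487/643
  p_5/q_5 = 34348/749
  p_6/q_6 = 3120807/68053
q_5 = 749 ≤ 1737 < 68053 = q_6, so the answer is 34348/749.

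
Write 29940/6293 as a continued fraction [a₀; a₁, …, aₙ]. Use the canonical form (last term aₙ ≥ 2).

[4; 1, 3, 7, 1, 9, 6, 3]

29940 = 4*6293 + 4768
6293 = 1*4768 + 1525
4768 = 3*1525 + 193
1525 = 7*193 + 174
193 = 1*174 + 19
174 = 9*19 + 3
19 = 6*3 + 1
3 = 3*1 + 0  (stop)
So 29940/6293 = [4; 1, 3, 7, 1, 9, 6, 3].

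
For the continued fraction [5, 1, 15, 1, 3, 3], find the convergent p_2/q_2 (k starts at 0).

95/16

Using pₖ = aₖpₖ₋₁ + pₖ₋₂, qₖ = aₖqₖ₋₁ + qₖ₋₂ (with p₋₁=1, p₋₂=0, q₋₁=0, q₋₂=1):
  k=0: a=5, p=5, q=1
  k=1: a=1, p=6, q=1
  k=2: a=15, p=95, q=16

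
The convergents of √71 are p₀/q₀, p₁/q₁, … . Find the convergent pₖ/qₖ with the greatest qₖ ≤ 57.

455/54

√71 = [8; 2, 2, 1, 7, 1, 2, 2, 16, …] (period length 8).
Convergents:
  p_0/q_0 = 8/1
  p_1/q_1 = 17/2
  p_2/q_2 = 42/5
  p_3/q_3 = 59/7
  p_4/q_4 = 455/54
  p_5/q_5 = 514/61
q_4 = 54 ≤ 57 < 61 = q_5, so the answer is 455/54.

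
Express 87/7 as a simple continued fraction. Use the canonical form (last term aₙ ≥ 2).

[12; 2, 3]

87 = 12*7 + 3
7 = 2*3 + 1
3 = 3*1 + 0  (stop)
So 87/7 = [12; 2, 3].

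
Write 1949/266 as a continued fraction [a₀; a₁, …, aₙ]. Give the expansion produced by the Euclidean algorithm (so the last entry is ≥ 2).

[7; 3, 17, 2, 2]

1949 = 7*266 + 87
266 = 3*87 + 5
87 = 17*5 + 2
5 = 2*2 + 1
2 = 2*1 + 0  (stop)
So 1949/266 = [7; 3, 17, 2, 2].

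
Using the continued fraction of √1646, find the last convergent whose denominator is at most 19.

284/7

√1646 = [40; 1, 1, 3, 40, 3, 1, 1, 80, …] (period length 8).
Convergents:
  p_0/q_0 = 40/1
  p_1/q_1 = 41/1
  p_2/q_2 = 81/2
  p_3/q_3 = 284/7
  p_4/q_4 = 11441/282
q_3 = 7 ≤ 19 < 282 = q_4, so the answer is 284/7.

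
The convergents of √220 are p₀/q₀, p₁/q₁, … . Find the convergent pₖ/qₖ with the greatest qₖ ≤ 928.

√220 = [14; 1, 4, 1, 28, …] (period length 4).
Convergents:
  p_0/q_0 = 14/1
  p_1/q_1 = 15/1
  p_2/q_2 = 74/5
  p_3/q_3 = 89/6
  p_4/q_4 = 2566/173
  p_5/q_5 = 2655/179
  p_6/q_6 = 13186/889
  p_7/q_7 = 15841/1068
q_6 = 889 ≤ 928 < 1068 = q_7, so the answer is 13186/889.

13186/889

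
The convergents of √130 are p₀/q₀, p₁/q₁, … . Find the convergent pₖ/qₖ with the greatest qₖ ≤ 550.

√130 = [11; 2, 2, 22, …] (period length 3).
Convergents:
  p_0/q_0 = 11/1
  p_1/q_1 = 23/2
  p_2/q_2 = 57/5
  p_3/q_3 = 1277/112
  p_4/q_4 = 2611/229
  p_5/q_5 = 6499/570
q_4 = 229 ≤ 550 < 570 = q_5, so the answer is 2611/229.

2611/229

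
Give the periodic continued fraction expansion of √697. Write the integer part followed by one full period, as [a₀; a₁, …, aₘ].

a₀ = ⌊√697⌋ = 26.
With m₀=0, d₀=1 and mₖ₊₁ = dₖaₖ − mₖ, dₖ₊₁ = (n − mₖ₊₁²)/dₖ, aₖ₊₁ = ⌊(a₀+mₖ₊₁)/dₖ₊₁⌋:
  k=1: m=26, d=21, a=2
  k=2: m=16, d=21, a=2
  k=3: m=26, d=1, a=52
d=1 and a=2a₀=52 at k=3, so the next step gives (m, d) = (26, 21) again — its k=1 value — and the period has length 3.

[26; 2, 2, 52]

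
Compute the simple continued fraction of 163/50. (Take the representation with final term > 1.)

163 = 3·50 + 13
50 = 3·13 + 11
13 = 1·11 + 2
11 = 5·2 + 1
2 = 2·1 + 0  (stop)
So 163/50 = [3; 3, 1, 5, 2].

[3; 3, 1, 5, 2]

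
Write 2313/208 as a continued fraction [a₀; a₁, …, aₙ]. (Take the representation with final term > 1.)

2313 = 11*208 + 25
208 = 8*25 + 8
25 = 3*8 + 1
8 = 8*1 + 0  (stop)
So 2313/208 = [11; 8, 3, 8].

[11; 8, 3, 8]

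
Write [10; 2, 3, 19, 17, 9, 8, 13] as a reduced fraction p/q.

Using pₖ = aₖpₖ₋₁ + pₖ₋₂ and qₖ = aₖqₖ₋₁ + qₖ₋₂:
  k=0: a=10, p=10, q=1
  k=1: a=2, p=21, q=2
  k=2: a=3, p=73, q=7
  k=3: a=19, p=1408, q=135
  k=4: a=17, p=24009, q=2302
  k=5: a=9, p=217489, q=20853
  k=6: a=8, p=1763921, q=169126
  k=7: a=13, p=23148462, q=2219491

23148462/2219491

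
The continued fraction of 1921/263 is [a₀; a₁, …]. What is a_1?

1921 = 7·263 + 80   →  a_0 = 7
263 = 3·80 + 23   →  a_1 = 3

3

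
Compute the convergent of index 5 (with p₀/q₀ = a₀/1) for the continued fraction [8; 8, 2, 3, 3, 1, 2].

2054/253

Using pₖ = aₖpₖ₋₁ + pₖ₋₂, qₖ = aₖqₖ₋₁ + qₖ₋₂ (with p₋₁=1, p₋₂=0, q₋₁=0, q₋₂=1):
  k=0: a=8, p=8, q=1
  k=1: a=8, p=65, q=8
  k=2: a=2, p=138, q=17
  k=3: a=3, p=479, q=59
  k=4: a=3, p=1575, q=194
  k=5: a=1, p=2054, q=253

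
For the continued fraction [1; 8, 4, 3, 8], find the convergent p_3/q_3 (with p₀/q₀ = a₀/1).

Using pₖ = aₖpₖ₋₁ + pₖ₋₂, qₖ = aₖqₖ₋₁ + qₖ₋₂ (with p₋₁=1, p₋₂=0, q₋₁=0, q₋₂=1):
  k=0: a=1, p=1, q=1
  k=1: a=8, p=9, q=8
  k=2: a=4, p=37, q=33
  k=3: a=3, p=120, q=107

120/107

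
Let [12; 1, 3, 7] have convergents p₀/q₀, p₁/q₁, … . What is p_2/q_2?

51/4

Using pₖ = aₖpₖ₋₁ + pₖ₋₂, qₖ = aₖqₖ₋₁ + qₖ₋₂ (with p₋₁=1, p₋₂=0, q₋₁=0, q₋₂=1):
  k=0: a=12, p=12, q=1
  k=1: a=1, p=13, q=1
  k=2: a=3, p=51, q=4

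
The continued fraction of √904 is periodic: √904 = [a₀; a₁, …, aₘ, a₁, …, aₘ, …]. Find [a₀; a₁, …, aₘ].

a₀ = ⌊√904⌋ = 30.
With m₀=0, d₀=1 and mₖ₊₁ = dₖaₖ − mₖ, dₖ₊₁ = (n − mₖ₊₁²)/dₖ, aₖ₊₁ = ⌊(a₀+mₖ₊₁)/dₖ₊₁⌋:
  k=1: m=30, d=4, a=15
  k=2: m=30, d=1, a=60
d=1 and a=2a₀=60 at k=2, so the next step gives (m, d) = (30, 4) again — its k=1 value — and the period has length 2.

[30; 15, 60]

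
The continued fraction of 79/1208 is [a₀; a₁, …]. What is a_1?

15

79 = 0·1208 + 79   →  a_0 = 0
1208 = 15·79 + 23   →  a_1 = 15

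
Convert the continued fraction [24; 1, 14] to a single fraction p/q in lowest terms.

Fold from the inside: start with 14/1.
  1 + 1/14 = 15/14
  24 + 14/15 = 374/15

374/15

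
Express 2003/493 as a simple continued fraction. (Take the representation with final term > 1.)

2003 = 4×493 + 31
493 = 15×31 + 28
31 = 1×28 + 3
28 = 9×3 + 1
3 = 3×1 + 0  (stop)
So 2003/493 = [4; 15, 1, 9, 3].

[4; 15, 1, 9, 3]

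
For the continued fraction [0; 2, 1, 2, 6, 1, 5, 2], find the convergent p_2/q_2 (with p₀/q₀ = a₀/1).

Using pₖ = aₖpₖ₋₁ + pₖ₋₂, qₖ = aₖqₖ₋₁ + qₖ₋₂ (with p₋₁=1, p₋₂=0, q₋₁=0, q₋₂=1):
  k=0: a=0, p=0, q=1
  k=1: a=2, p=1, q=2
  k=2: a=1, p=1, q=3

1/3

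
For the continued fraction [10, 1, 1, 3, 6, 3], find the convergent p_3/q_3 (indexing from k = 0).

74/7

Using pₖ = aₖpₖ₋₁ + pₖ₋₂, qₖ = aₖqₖ₋₁ + qₖ₋₂ (with p₋₁=1, p₋₂=0, q₋₁=0, q₋₂=1):
  k=0: a=10, p=10, q=1
  k=1: a=1, p=11, q=1
  k=2: a=1, p=21, q=2
  k=3: a=3, p=74, q=7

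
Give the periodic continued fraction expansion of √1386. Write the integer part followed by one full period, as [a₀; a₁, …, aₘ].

a₀ = ⌊√1386⌋ = 37.
With m₀=0, d₀=1 and mₖ₊₁ = dₖaₖ − mₖ, dₖ₊₁ = (n − mₖ₊₁²)/dₖ, aₖ₊₁ = ⌊(a₀+mₖ₊₁)/dₖ₊₁⌋:
  k=1: m=37, d=17, a=4
  k=2: m=31, d=25, a=2
  k=3: m=19, d=41, a=1
  k=4: m=22, d=22, a=2
  k=5: m=22, d=41, a=1
  k=6: m=19, d=25, a=2
  k=7: m=31, d=17, a=4
  k=8: m=37, d=1, a=74
d=1 and a=2a₀=74 at k=8, so the next step gives (m, d) = (37, 17) again — its k=1 value — and the period has length 8.

[37; 4, 2, 1, 2, 1, 2, 4, 74]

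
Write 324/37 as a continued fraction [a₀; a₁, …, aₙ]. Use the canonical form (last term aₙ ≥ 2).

[8; 1, 3, 9]

324 = 8·37 + 28
37 = 1·28 + 9
28 = 3·9 + 1
9 = 9·1 + 0  (stop)
So 324/37 = [8; 1, 3, 9].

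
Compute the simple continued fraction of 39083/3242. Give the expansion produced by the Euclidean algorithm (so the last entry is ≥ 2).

39083 = 12*3242 + 179
3242 = 18*179 + 20
179 = 8*20 + 19
20 = 1*19 + 1
19 = 19*1 + 0  (stop)
So 39083/3242 = [12; 18, 8, 1, 19].

[12; 18, 8, 1, 19]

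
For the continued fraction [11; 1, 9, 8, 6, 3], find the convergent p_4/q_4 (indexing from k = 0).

5903/496

Using pₖ = aₖpₖ₋₁ + pₖ₋₂, qₖ = aₖqₖ₋₁ + qₖ₋₂ (with p₋₁=1, p₋₂=0, q₋₁=0, q₋₂=1):
  k=0: a=11, p=11, q=1
  k=1: a=1, p=12, q=1
  k=2: a=9, p=119, q=10
  k=3: a=8, p=964, q=81
  k=4: a=6, p=5903, q=496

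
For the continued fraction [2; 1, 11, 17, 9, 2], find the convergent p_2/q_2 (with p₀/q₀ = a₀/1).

Using pₖ = aₖpₖ₋₁ + pₖ₋₂, qₖ = aₖqₖ₋₁ + qₖ₋₂ (with p₋₁=1, p₋₂=0, q₋₁=0, q₋₂=1):
  k=0: a=2, p=2, q=1
  k=1: a=1, p=3, q=1
  k=2: a=11, p=35, q=12

35/12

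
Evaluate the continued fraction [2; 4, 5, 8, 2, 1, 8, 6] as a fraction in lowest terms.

Using pₖ = aₖpₖ₋₁ + pₖ₋₂ and qₖ = aₖqₖ₋₁ + qₖ₋₂:
  k=0: a=2, p=2, q=1
  k=1: a=4, p=9, q=4
  k=2: a=5, p=47, q=21
  k=3: a=8, p=385, q=172
  k=4: a=2, p=817, q=365
  k=5: a=1, p=1202, q=537
  k=6: a=8, p=10433, q=4661
  k=7: a=6, p=63800, q=28503

63800/28503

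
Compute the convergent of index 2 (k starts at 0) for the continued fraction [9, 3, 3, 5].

93/10

Using pₖ = aₖpₖ₋₁ + pₖ₋₂, qₖ = aₖqₖ₋₁ + qₖ₋₂ (with p₋₁=1, p₋₂=0, q₋₁=0, q₋₂=1):
  k=0: a=9, p=9, q=1
  k=1: a=3, p=28, q=3
  k=2: a=3, p=93, q=10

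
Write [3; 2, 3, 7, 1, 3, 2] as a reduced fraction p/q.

1743/508

Using pₖ = aₖpₖ₋₁ + pₖ₋₂ and qₖ = aₖqₖ₋₁ + qₖ₋₂:
  k=0: a=3, p=3, q=1
  k=1: a=2, p=7, q=2
  k=2: a=3, p=24, q=7
  k=3: a=7, p=175, q=51
  k=4: a=1, p=199, q=58
  k=5: a=3, p=772, q=225
  k=6: a=2, p=1743, q=508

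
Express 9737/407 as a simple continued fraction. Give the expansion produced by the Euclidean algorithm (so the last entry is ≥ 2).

[23; 1, 12, 7, 1, 3]

9737 = 23×407 + 376
407 = 1×376 + 31
376 = 12×31 + 4
31 = 7×4 + 3
4 = 1×3 + 1
3 = 3×1 + 0  (stop)
So 9737/407 = [23; 1, 12, 7, 1, 3].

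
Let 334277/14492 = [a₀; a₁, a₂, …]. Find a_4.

334277 = 23·14492 + 961   →  a_0 = 23
14492 = 15·961 + 77   →  a_1 = 15
961 = 12·77 + 37   →  a_2 = 12
77 = 2·37 + 3   →  a_3 = 2
37 = 12·3 + 1   →  a_4 = 12

12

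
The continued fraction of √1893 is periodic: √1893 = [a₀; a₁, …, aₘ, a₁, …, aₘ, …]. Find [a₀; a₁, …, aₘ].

[43; 1, 1, 28, 1, 1, 86]

a₀ = ⌊√1893⌋ = 43.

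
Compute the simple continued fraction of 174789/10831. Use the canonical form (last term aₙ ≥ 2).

[16; 7, 3, 1, 13, 13, 2]

174789 = 16×10831 + 1493
10831 = 7×1493 + 380
1493 = 3×380 + 353
380 = 1×353 + 27
353 = 13×27 + 2
27 = 13×2 + 1
2 = 2×1 + 0  (stop)
So 174789/10831 = [16; 7, 3, 1, 13, 13, 2].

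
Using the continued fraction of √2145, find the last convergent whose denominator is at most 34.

741/16

√2145 = [46; 3, 5, 2, 5, 3, 92, …] (period length 6).
Convergents:
  p_0/q_0 = 46/1
  p_1/q_1 = 139/3
  p_2/q_2 = 741/16
  p_3/q_3 = 1621/35
q_2 = 16 ≤ 34 < 35 = q_3, so the answer is 741/16.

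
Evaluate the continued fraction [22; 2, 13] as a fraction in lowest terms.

607/27

Fold from the inside: start with 13/1.
  2 + 1/13 = 27/13
  22 + 13/27 = 607/27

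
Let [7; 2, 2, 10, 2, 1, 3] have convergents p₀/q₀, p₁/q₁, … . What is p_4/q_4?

Using pₖ = aₖpₖ₋₁ + pₖ₋₂, qₖ = aₖqₖ₋₁ + qₖ₋₂ (with p₋₁=1, p₋₂=0, q₋₁=0, q₋₂=1):
  k=0: a=7, p=7, q=1
  k=1: a=2, p=15, q=2
  k=2: a=2, p=37, q=5
  k=3: a=10, p=385, q=52
  k=4: a=2, p=807, q=109

807/109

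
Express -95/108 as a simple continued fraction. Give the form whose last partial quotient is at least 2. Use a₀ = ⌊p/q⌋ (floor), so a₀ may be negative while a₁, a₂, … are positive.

-95 = -1·108 + 13
108 = 8·13 + 4
13 = 3·4 + 1
4 = 4·1 + 0  (stop)
So -95/108 = [-1; 8, 3, 4].

[-1; 8, 3, 4]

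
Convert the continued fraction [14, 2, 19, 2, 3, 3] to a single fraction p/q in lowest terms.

13285/917

Using pₖ = aₖpₖ₋₁ + pₖ₋₂ and qₖ = aₖqₖ₋₁ + qₖ₋₂:
  k=0: a=14, p=14, q=1
  k=1: a=2, p=29, q=2
  k=2: a=19, p=565, q=39
  k=3: a=2, p=1159, q=80
  k=4: a=3, p=4042, q=279
  k=5: a=3, p=13285, q=917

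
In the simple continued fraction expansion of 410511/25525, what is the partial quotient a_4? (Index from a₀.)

410511 = 16·25525 + 2111   →  a_0 = 16
25525 = 12·2111 + 193   →  a_1 = 12
2111 = 10·193 + 181   →  a_2 = 10
193 = 1·181 + 12   →  a_3 = 1
181 = 15·12 + 1   →  a_4 = 15

15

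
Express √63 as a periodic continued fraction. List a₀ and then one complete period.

a₀ = ⌊√63⌋ = 7.
With m₀=0, d₀=1 and mₖ₊₁ = dₖaₖ − mₖ, dₖ₊₁ = (n − mₖ₊₁²)/dₖ, aₖ₊₁ = ⌊(a₀+mₖ₊₁)/dₖ₊₁⌋:
  k=1: m=7, d=14, a=1
  k=2: m=7, d=1, a=14
d=1 and a=2a₀=14 at k=2, so the next step gives (m, d) = (7, 14) again — its k=1 value — and the period has length 2.

[7; 1, 14]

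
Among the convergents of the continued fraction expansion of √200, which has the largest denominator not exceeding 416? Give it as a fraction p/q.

√200 = [14; 7, 28, …] (period length 2).
Convergents:
  p_0/q_0 = 14/1
  p_1/q_1 = 99/7
  p_2/q_2 = 2786/197
  p_3/q_3 = 19601/1386
q_2 = 197 ≤ 416 < 1386 = q_3, so the answer is 2786/197.

2786/197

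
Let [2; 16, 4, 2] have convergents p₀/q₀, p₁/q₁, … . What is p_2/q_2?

134/65

Using pₖ = aₖpₖ₋₁ + pₖ₋₂, qₖ = aₖqₖ₋₁ + qₖ₋₂ (with p₋₁=1, p₋₂=0, q₋₁=0, q₋₂=1):
  k=0: a=2, p=2, q=1
  k=1: a=16, p=33, q=16
  k=2: a=4, p=134, q=65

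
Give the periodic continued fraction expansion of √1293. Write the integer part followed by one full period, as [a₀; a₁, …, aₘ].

[35; 1, 22, 1, 70]

a₀ = ⌊√1293⌋ = 35.
With m₀=0, d₀=1 and mₖ₊₁ = dₖaₖ − mₖ, dₖ₊₁ = (n − mₖ₊₁²)/dₖ, aₖ₊₁ = ⌊(a₀+mₖ₊₁)/dₖ₊₁⌋:
  k=1: m=35, d=68, a=1
  k=2: m=33, d=3, a=22
  k=3: m=33, d=68, a=1
  k=4: m=35, d=1, a=70
d=1 and a=2a₀=70 at k=4, so the next step gives (m, d) = (35, 68) again — its k=1 value — and the period has length 4.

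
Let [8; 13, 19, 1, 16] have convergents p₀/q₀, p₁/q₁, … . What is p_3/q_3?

2108/261

Using pₖ = aₖpₖ₋₁ + pₖ₋₂, qₖ = aₖqₖ₋₁ + qₖ₋₂ (with p₋₁=1, p₋₂=0, q₋₁=0, q₋₂=1):
  k=0: a=8, p=8, q=1
  k=1: a=13, p=105, q=13
  k=2: a=19, p=2003, q=248
  k=3: a=1, p=2108, q=261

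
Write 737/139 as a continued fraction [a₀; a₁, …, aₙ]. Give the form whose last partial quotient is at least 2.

[5; 3, 3, 4, 3]

737 = 5×139 + 42
139 = 3×42 + 13
42 = 3×13 + 3
13 = 4×3 + 1
3 = 3×1 + 0  (stop)
So 737/139 = [5; 3, 3, 4, 3].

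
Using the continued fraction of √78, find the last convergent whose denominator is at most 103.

√78 = [8; 1, 4, 1, 16, …] (period length 4).
Convergents:
  p_0/q_0 = 8/1
  p_1/q_1 = 9/1
  p_2/q_2 = 44/5
  p_3/q_3 = 53/6
  p_4/q_4 = 892/101
  p_5/q_5 = 945/107
q_4 = 101 ≤ 103 < 107 = q_5, so the answer is 892/101.

892/101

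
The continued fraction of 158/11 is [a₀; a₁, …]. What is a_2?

1

158 = 14·11 + 4   →  a_0 = 14
11 = 2·4 + 3   →  a_1 = 2
4 = 1·3 + 1   →  a_2 = 1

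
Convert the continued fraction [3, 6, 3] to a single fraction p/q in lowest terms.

Using pₖ = aₖpₖ₋₁ + pₖ₋₂ and qₖ = aₖqₖ₋₁ + qₖ₋₂:
  k=0: a=3, p=3, q=1
  k=1: a=6, p=19, q=6
  k=2: a=3, p=60, q=19

60/19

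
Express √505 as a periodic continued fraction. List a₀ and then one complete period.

[22; 2, 8, 2, 44]

a₀ = ⌊√505⌋ = 22.
With m₀=0, d₀=1 and mₖ₊₁ = dₖaₖ − mₖ, dₖ₊₁ = (n − mₖ₊₁²)/dₖ, aₖ₊₁ = ⌊(a₀+mₖ₊₁)/dₖ₊₁⌋:
  k=1: m=22, d=21, a=2
  k=2: m=20, d=5, a=8
  k=3: m=20, d=21, a=2
  k=4: m=22, d=1, a=44
d=1 and a=2a₀=44 at k=4, so the next step gives (m, d) = (22, 21) again — its k=1 value — and the period has length 4.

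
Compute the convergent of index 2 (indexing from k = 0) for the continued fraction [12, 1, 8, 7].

116/9

Using pₖ = aₖpₖ₋₁ + pₖ₋₂, qₖ = aₖqₖ₋₁ + qₖ₋₂ (with p₋₁=1, p₋₂=0, q₋₁=0, q₋₂=1):
  k=0: a=12, p=12, q=1
  k=1: a=1, p=13, q=1
  k=2: a=8, p=116, q=9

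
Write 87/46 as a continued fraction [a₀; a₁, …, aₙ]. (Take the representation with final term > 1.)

87 = 1*46 + 41
46 = 1*41 + 5
41 = 8*5 + 1
5 = 5*1 + 0  (stop)
So 87/46 = [1; 1, 8, 5].

[1; 1, 8, 5]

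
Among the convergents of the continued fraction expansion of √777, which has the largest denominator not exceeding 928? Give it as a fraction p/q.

12460/447

√777 = [27; 1, 6, 1, 54, …] (period length 4).
Convergents:
  p_0/q_0 = 27/1
  p_1/q_1 = 28/1
  p_2/q_2 = 195/7
  p_3/q_3 = 223/8
  p_4/q_4 = 12237/439
  p_5/q_5 = 12460/447
  p_6/q_6 = 86997/3121
q_5 = 447 ≤ 928 < 3121 = q_6, so the answer is 12460/447.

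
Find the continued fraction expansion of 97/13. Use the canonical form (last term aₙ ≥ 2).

97 = 7·13 + 6
13 = 2·6 + 1
6 = 6·1 + 0  (stop)
So 97/13 = [7; 2, 6].

[7; 2, 6]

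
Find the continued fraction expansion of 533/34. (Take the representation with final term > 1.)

[15; 1, 2, 11]

533 = 15×34 + 23
34 = 1×23 + 11
23 = 2×11 + 1
11 = 11×1 + 0  (stop)
So 533/34 = [15; 1, 2, 11].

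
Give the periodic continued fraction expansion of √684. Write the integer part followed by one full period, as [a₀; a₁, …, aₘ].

a₀ = ⌊√684⌋ = 26.
With m₀=0, d₀=1 and mₖ₊₁ = dₖaₖ − mₖ, dₖ₊₁ = (n − mₖ₊₁²)/dₖ, aₖ₊₁ = ⌊(a₀+mₖ₊₁)/dₖ₊₁⌋:
  k=1: m=26, d=8, a=6
  k=2: m=22, d=25, a=1
  k=3: m=3, d=27, a=1
  k=4: m=24, d=4, a=12
  k=5: m=24, d=27, a=1
  k=6: m=3, d=25, a=1
  k=7: m=22, d=8, a=6
  k=8: m=26, d=1, a=52
d=1 and a=2a₀=52 at k=8, so the next step gives (m, d) = (26, 8) again — its k=1 value — and the period has length 8.

[26; 6, 1, 1, 12, 1, 1, 6, 52]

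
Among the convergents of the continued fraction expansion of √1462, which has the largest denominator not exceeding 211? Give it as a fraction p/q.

√1462 = [38; 4, 4, 4, 76, …] (period length 4).
Convergents:
  p_0/q_0 = 38/1
  p_1/q_1 = 153/4
  p_2/q_2 = 650/17
  p_3/q_3 = 2753/72
  p_4/q_4 = 209878/5489
q_3 = 72 ≤ 211 < 5489 = q_4, so the answer is 2753/72.

2753/72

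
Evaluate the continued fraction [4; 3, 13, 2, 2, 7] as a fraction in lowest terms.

6596/1525

Using pₖ = aₖpₖ₋₁ + pₖ₋₂ and qₖ = aₖqₖ₋₁ + qₖ₋₂:
  k=0: a=4, p=4, q=1
  k=1: a=3, p=13, q=3
  k=2: a=13, p=173, q=40
  k=3: a=2, p=359, q=83
  k=4: a=2, p=891, q=206
  k=5: a=7, p=6596, q=1525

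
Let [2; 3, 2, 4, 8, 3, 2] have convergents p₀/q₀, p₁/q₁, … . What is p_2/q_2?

16/7

Using pₖ = aₖpₖ₋₁ + pₖ₋₂, qₖ = aₖqₖ₋₁ + qₖ₋₂ (with p₋₁=1, p₋₂=0, q₋₁=0, q₋₂=1):
  k=0: a=2, p=2, q=1
  k=1: a=3, p=7, q=3
  k=2: a=2, p=16, q=7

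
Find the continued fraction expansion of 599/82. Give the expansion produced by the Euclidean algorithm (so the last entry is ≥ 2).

[7; 3, 3, 1, 1, 3]

599 = 7*82 + 25
82 = 3*25 + 7
25 = 3*7 + 4
7 = 1*4 + 3
4 = 1*3 + 1
3 = 3*1 + 0  (stop)
So 599/82 = [7; 3, 3, 1, 1, 3].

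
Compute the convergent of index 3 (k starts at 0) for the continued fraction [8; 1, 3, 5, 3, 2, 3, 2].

184/21

Using pₖ = aₖpₖ₋₁ + pₖ₋₂, qₖ = aₖqₖ₋₁ + qₖ₋₂ (with p₋₁=1, p₋₂=0, q₋₁=0, q₋₂=1):
  k=0: a=8, p=8, q=1
  k=1: a=1, p=9, q=1
  k=2: a=3, p=35, q=4
  k=3: a=5, p=184, q=21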